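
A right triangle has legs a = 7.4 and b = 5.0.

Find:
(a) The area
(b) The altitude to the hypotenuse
(a) Area = ½ab = ½·7.4·5.0 = 18.5
(b) Hypotenuse c = √(7.4² + 5.0²) = √79.76 = 8.93085
    Area = ½·c·h_c  →  h_c = 2·Area/c = 2·18.5/8.93085 = 4.143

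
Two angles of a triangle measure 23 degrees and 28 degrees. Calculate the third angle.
Sum of angles in a triangle = 180 degrees
Third angle = 180 - 23 - 28
Third angle = 129 degrees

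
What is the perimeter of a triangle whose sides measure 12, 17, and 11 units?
Perimeter = sum of all sides
Perimeter = 12 + 17 + 11
Perimeter = 40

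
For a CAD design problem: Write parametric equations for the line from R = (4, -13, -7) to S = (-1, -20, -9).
Direction vector d = S - R = (-5, -7, -2)
x = 4 - 5t, y = -13 - 7t, z = -7 - 2t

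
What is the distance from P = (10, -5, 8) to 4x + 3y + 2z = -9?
d = |4(10) + 3(-5) + 2(8) - (-9)| / √(4² + 3² + 2²) = 50/√29 = 9.285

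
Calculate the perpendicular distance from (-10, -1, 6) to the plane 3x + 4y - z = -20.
d = |3(-10) + 4(-1) + (-1)(6) - (-20)| / √(3² + 4² + (-1)²) = 20/√26 = 3.922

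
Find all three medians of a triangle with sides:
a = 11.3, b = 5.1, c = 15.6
Using m_x = ½√(2y² + 2z² - x²):
m_a = ½√(2·5.1² + 2·15.6² - 11.3²) = ½√411.05 = 10.14
m_b = ½√(2·11.3² + 2·15.6² - 5.1²) = ½√716.09 = 13.38
m_c = ½√(2·11.3² + 2·5.1² - 15.6²) = ½√64.04 = 4.001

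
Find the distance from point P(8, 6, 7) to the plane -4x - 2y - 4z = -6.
d = |(-4)(8) + (-2)(6) + (-4)(7) - (-6)| / √((-4)² + (-2)² + (-4)²) = 66/√36 = 11.0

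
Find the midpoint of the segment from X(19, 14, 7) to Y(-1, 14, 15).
Midpoint = ((19-1)/2, (14+14)/2, (7+15)/2) = (9, 14, 11)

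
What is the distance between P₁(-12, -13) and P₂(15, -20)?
Using the distance formula: d = sqrt((x₂-x₁)² + (y₂-y₁)²)
dx = 15 - (-12) = 27
dy = (-20) - (-13) = -7
d = sqrt(27² + (-7)²) = sqrt(729 + 49) = sqrt(778) = 27.89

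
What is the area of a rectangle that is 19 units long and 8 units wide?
Area = length * width
Area = 19 * 8
Area = 152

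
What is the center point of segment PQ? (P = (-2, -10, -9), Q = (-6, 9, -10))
Midpoint = ((-2-6)/2, (-10+9)/2, (-9-10)/2) = (-4, -0.5, -9.5)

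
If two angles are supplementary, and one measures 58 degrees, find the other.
Supplementary angles sum to 180 degrees.
Other angle = 180 - 58
Other angle = 122 degrees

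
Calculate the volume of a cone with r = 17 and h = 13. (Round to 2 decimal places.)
Volume = (1/3) * pi * r² * h
Volume = (1/3) * pi * 17² * 13
Volume = (1/3) * pi * 289 * 13
Volume = (1/3) * pi * 3757
Volume = 3934.32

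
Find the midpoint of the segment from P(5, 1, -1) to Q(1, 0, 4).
Midpoint = ((5+1)/2, (1+0)/2, (-1+4)/2) = (3, 0.5, 1.5)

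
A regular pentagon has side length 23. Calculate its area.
For a regular 5-gon with side length s = 23:
Apothem a = s / (2*tan(pi/5)) = 23 / (2*tan(pi/5)) ≈ 15.8284
Perimeter P = 5 * 23 = 115
Area = (1/2) * P * a = (1/2) * 115 * 15.8284 = 910.13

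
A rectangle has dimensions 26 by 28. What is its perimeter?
Perimeter = 2 * (length + width)
Perimeter = 2 * (26 + 28)
Perimeter = 2 * 54
Perimeter = 108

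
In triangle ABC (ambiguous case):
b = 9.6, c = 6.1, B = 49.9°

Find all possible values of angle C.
sin(C)/c = sin(B)/b  →  sin(C) = c·sin(B)/b = 6.1·sin(49.9°)/9.6 = 0.486044
C₁ = arcsin(0.486044) = 29.08°,  C₂ = 180° - C₁ = 150.92°
Check C₂: A = 180° - 49.9° - 150.92° = -20.82° ≤ 0, rejected
C = 29.08° (one solution)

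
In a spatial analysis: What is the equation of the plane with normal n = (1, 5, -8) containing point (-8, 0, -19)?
d = n·P = (1)(-8) + (5)(0) + (-8)(-19) = 144
Plane: x + 5y - 8z = 144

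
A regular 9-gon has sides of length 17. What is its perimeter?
Perimeter = number of sides * side length
Perimeter = 9 * 17
Perimeter = 153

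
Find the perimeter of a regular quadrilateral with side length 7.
Perimeter = number of sides * side length
Perimeter = 4 * 7
Perimeter = 28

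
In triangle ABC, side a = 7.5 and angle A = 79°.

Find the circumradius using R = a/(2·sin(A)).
R = a/(2·sin(A)) = 7.5/(2·sin(79°))
R = 7.5/(2·0.981627) = 7.5/1.963254 = 3.82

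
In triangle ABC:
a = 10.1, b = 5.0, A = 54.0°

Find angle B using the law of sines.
sin(B)/b = sin(A)/a
sin(B) = b·sin(A)/a = 5.0·sin(54.0°)/10.1 = 0.400503
B = arcsin(0.400503) = 23.61°  (b ≤ a, so B ≤ A and the acute solution is unique)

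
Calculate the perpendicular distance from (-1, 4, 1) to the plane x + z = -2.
d = |1(-1) + 0(4) + 1(1) - (-2)| / √(1² + 0² + 1²) = 2/√2 = 1.414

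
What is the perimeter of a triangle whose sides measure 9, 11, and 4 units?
Perimeter = sum of all sides
Perimeter = 9 + 11 + 4
Perimeter = 24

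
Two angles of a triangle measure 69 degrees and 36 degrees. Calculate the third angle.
Sum of angles in a triangle = 180 degrees
Third angle = 180 - 69 - 36
Third angle = 75 degrees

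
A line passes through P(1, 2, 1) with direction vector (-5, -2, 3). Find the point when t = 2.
P(2) = (1 + (-5)(2), 2 + (-2)(2), 1 + 3(2)) = (-9, -2, 7)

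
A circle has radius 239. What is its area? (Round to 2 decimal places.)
Area = pi * r²
Area = pi * 239²
Area = pi * 57121
Area = 179450.91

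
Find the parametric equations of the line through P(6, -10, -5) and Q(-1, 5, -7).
Direction vector d = Q - P = (-7, 15, -2)
x = 6 - 7t, y = -10 + 15t, z = -5 - 2t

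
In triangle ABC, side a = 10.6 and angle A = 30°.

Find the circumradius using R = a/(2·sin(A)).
R = a/(2·sin(A)) = 10.6/(2·sin(30°))
R = 10.6/(2·0.500000) = 10.6/1.000000 = 10.6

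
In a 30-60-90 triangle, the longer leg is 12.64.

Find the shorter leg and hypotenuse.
In a 30-60-90 triangle, sides are in ratio 1 : √3 : 2.
Long leg = short leg·√3  →  short leg = 12.64/√3 = 7.298
Hypotenuse = 2·(short leg) = 2·12.64/√3 = 14.6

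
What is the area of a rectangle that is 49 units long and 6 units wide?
Area = length * width
Area = 49 * 6
Area = 294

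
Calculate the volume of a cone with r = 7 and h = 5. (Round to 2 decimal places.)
Volume = (1/3) * pi * r² * h
Volume = (1/3) * pi * 7² * 5
Volume = (1/3) * pi * 49 * 5
Volume = (1/3) * pi * 245
Volume = 256.56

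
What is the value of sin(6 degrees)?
sin(6 degrees) = 0.1045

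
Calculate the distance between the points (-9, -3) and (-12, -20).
Using the distance formula: d = sqrt((x₂-x₁)² + (y₂-y₁)²)
dx = (-12) - (-9) = -3
dy = (-20) - (-3) = -17
d = sqrt((-3)² + (-17)²) = sqrt(9 + 289) = sqrt(298) = 17.26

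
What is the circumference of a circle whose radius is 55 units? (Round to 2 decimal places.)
Circumference = 2 * pi * r
Circumference = 2 * pi * 55
Circumference = 345.58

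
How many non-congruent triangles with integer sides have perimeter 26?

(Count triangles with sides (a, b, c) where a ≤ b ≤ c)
With a ≤ b ≤ c and a + b + c = 26, the triangle inequality a + b > c gives c < 26/2, so c ≤ 12.
Iterate a from 1 to ⌊p/3⌋ = 8; for each a, b ranges from a to ⌊(p−a)/2⌋ with c = p − a − b, keeping only c ≥ b.
Triples: (2, 12, 12), (3, 11, 12), (4, 10, 12), …
Count = 14 triangles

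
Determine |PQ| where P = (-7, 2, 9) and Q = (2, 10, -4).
d = √[(9)² + (8)² + (-13)²] = √314 = 17.72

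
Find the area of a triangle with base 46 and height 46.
Area = (1/2) * base * height
Area = (1/2) * 46 * 46
Area = 1058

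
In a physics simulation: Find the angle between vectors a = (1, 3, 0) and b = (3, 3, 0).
a·b = 12, |a|² = 10, |b|² = 18
cos θ = 12/√180 ≈ 0.8944
θ ≈ 26.57°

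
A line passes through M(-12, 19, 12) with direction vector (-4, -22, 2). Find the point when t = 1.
P(1) = (-12 + (-4)(1), 19 + (-22)(1), 12 + 2(1)) = (-16, -3, 14)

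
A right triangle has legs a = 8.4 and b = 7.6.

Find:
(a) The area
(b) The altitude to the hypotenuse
(a) Area = ½ab = ½·8.4·7.6 = 31.92
(b) Hypotenuse c = √(8.4² + 7.6²) = √128.32 = 11.3278
    Area = ½·c·h_c  →  h_c = 2·Area/c = 2·31.92/11.3278 = 5.636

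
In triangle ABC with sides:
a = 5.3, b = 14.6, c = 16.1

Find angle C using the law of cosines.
cos(C) = (a² + b² - c²)/(2ab)
cos(C) = (5.3² + 14.6² - 16.1²)/(2·5.3·14.6) = -17.96/154.76 = -0.116051
C = arccos(-0.116051) = 96.66°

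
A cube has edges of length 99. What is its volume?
Volume = s³
Volume = 99³
Volume = 970299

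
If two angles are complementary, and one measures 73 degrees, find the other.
Complementary angles sum to 90 degrees.
Other angle = 90 - 73
Other angle = 17 degrees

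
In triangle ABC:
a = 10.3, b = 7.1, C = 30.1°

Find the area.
Using A = ½ab·sin(C):
A = ½·10.3·7.1·sin(30.1°) = ½·73.13·0.501511 = 18.34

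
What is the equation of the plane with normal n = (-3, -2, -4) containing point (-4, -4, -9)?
d = n·P = (-3)(-4) + (-2)(-4) + (-4)(-9) = 56
Plane: -3x - 2y - 4z = 56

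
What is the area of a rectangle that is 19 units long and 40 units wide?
Area = length * width
Area = 19 * 40
Area = 760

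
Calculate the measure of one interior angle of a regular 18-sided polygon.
Interior angle of a regular n-gon = (n-2)*180/n
Interior angle = (18-2)*180/18
Interior angle = 16*180/18
Interior angle = 2880/18
Interior angle = 160 degrees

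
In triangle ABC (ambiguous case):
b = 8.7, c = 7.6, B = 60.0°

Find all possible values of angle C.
sin(C)/c = sin(B)/b  →  sin(C) = c·sin(B)/b = 7.6·sin(60.0°)/8.7 = 0.756528
C₁ = arcsin(0.756528) = 49.16°,  C₂ = 180° - C₁ = 130.84°
Check C₂: A = 180° - 60.0° - 130.84° = -10.84° ≤ 0, rejected
C = 49.16° (one solution)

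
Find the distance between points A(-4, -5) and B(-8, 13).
Using the distance formula: d = sqrt((x₂-x₁)² + (y₂-y₁)²)
dx = (-8) - (-4) = -4
dy = 13 - (-5) = 18
d = sqrt((-4)² + 18²) = sqrt(16 + 324) = sqrt(340) = 18.44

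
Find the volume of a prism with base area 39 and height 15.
Volume = base area * height
Volume = 39 * 15
Volume = 585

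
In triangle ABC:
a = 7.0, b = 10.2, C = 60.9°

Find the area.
Using A = ½ab·sin(C):
A = ½·7.0·10.2·sin(60.9°) = ½·71.4·0.873772 = 31.19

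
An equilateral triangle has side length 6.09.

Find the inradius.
For an equilateral triangle, r = s/(2√3) where s is the side.
r = 6.09/(2√3) = 6.09/3.464102 = 1.758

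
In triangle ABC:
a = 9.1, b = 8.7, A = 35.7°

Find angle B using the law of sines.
sin(B)/b = sin(A)/a
sin(B) = b·sin(A)/a = 8.7·sin(35.7°)/9.1 = 0.557891
B = arcsin(0.557891) = 33.91°  (b ≤ a, so B ≤ A and the acute solution is unique)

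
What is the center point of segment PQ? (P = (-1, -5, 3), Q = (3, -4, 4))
Midpoint = ((-1+3)/2, (-5-4)/2, (3+4)/2) = (1, -4.5, 3.5)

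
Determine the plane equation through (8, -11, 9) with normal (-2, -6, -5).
d = n·P = (-2)(8) + (-6)(-11) + (-5)(9) = 5
Plane: -2x - 6y - 5z = 5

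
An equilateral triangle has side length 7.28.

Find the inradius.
For an equilateral triangle, r = s/(2√3) where s is the side.
r = 7.28/(2√3) = 7.28/3.464102 = 2.102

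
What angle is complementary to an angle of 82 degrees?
Complementary angles sum to 90 degrees.
Other angle = 90 - 82
Other angle = 8 degrees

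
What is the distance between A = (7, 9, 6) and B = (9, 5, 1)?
d = √[(2)² + (-4)² + (-5)²] = √45 = 6.708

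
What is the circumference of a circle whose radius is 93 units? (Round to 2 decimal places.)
Circumference = 2 * pi * r
Circumference = 2 * pi * 93
Circumference = 584.34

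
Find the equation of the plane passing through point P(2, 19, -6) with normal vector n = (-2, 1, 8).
d = n·P = (-2)(2) + (1)(19) + (8)(-6) = -33
Plane: -2x + y + 8z = -33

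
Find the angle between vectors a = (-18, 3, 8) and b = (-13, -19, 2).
a·b = 193, |a|² = 397, |b|² = 534
cos θ = 193/√211998 ≈ 0.4192
θ ≈ 65.22°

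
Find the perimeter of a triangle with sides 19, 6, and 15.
Perimeter = sum of all sides
Perimeter = 19 + 6 + 15
Perimeter = 40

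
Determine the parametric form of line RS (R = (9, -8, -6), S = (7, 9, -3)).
Direction vector d = S - R = (-2, 17, 3)
x = 9 - 2t, y = -8 + 17t, z = -6 + 3t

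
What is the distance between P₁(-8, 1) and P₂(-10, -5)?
Using the distance formula: d = sqrt((x₂-x₁)² + (y₂-y₁)²)
dx = (-10) - (-8) = -2
dy = (-5) - 1 = -6
d = sqrt((-2)² + (-6)²) = sqrt(4 + 36) = sqrt(40) = 6.32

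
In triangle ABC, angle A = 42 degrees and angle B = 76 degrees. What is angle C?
Sum of angles in a triangle = 180 degrees
Third angle = 180 - 42 - 76
Third angle = 62 degrees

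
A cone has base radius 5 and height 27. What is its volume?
Volume = (1/3) * pi * r² * h
Volume = (1/3) * pi * 5² * 27
Volume = (1/3) * pi * 25 * 27
Volume = (1/3) * pi * 675
Volume = 706.86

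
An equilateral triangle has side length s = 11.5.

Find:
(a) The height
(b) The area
(a) Height h = s·√3/2 = 11.5·√3/2 = 9.959
(b) Area = (√3/4)·s² = (√3/4)·11.5² = (√3/4)·132.25 = 57.27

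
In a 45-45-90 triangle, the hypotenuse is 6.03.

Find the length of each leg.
In a 45-45-90 triangle, hypotenuse = leg·√2  →  leg = hypotenuse/√2
leg = 6.03/√2 = 4.264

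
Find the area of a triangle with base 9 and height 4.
Area = (1/2) * base * height
Area = (1/2) * 9 * 4
Area = 18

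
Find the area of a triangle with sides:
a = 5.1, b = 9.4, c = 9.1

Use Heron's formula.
s = (a+b+c)/2 = (5.1+9.4+9.1)/2 = 11.8
A = √(s(s-a)(s-b)(s-c)) = √(11.8·6.7·2.4·2.7)
A = √512.309 = 22.63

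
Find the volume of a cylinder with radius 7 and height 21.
Volume = pi * r² * h
Volume = pi * 7² * 21
Volume = pi * 49 * 21
Volume = pi * 1029
Volume = 3232.70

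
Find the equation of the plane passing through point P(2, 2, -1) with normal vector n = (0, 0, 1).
d = n·P = (0)(2) + (0)(2) + (1)(-1) = -1
Plane: z = -1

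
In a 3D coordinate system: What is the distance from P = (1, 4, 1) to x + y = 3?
d = |1(1) + 1(4) + 0(1) - (3)| / √(1² + 1² + 0²) = 2/√2 = 1.414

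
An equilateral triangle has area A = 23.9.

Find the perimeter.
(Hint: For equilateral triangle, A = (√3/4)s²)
A = (√3/4)s²  →  s² = 4A/√3 = 4·23.9/√3 = 55.1947
s = 7.42931
Perimeter = 3s = 22.29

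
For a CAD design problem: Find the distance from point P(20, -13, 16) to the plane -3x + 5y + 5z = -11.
d = |(-3)(20) + 5(-13) + 5(16) - (-11)| / √((-3)² + 5² + 5²) = 34/√59 = 4.426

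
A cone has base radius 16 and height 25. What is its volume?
Volume = (1/3) * pi * r² * h
Volume = (1/3) * pi * 16² * 25
Volume = (1/3) * pi * 256 * 25
Volume = (1/3) * pi * 6400
Volume = 6702.06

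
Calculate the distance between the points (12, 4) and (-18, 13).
Using the distance formula: d = sqrt((x₂-x₁)² + (y₂-y₁)²)
dx = (-18) - 12 = -30
dy = 13 - 4 = 9
d = sqrt((-30)² + 9²) = sqrt(900 + 81) = sqrt(981) = 31.32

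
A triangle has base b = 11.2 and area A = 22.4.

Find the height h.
A = ½bh  →  h = 2A/b
h = 2·22.4/11.2 = 4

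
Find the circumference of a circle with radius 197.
Circumference = 2 * pi * r
Circumference = 2 * pi * 197
Circumference = 1237.79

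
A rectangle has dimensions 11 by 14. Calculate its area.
Area = length * width
Area = 11 * 14
Area = 154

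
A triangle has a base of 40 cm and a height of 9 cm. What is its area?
Area = (1/2) * base * height
Area = (1/2) * 40 * 9
Area = 180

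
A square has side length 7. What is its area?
Area = s²
Area = 7²
Area = 49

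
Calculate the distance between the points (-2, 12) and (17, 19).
Using the distance formula: d = sqrt((x₂-x₁)² + (y₂-y₁)²)
dx = 17 - (-2) = 19
dy = 19 - 12 = 7
d = sqrt(19² + 7²) = sqrt(361 + 49) = sqrt(410) = 20.25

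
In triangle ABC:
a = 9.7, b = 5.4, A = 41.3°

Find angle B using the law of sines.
sin(B)/b = sin(A)/a
sin(B) = b·sin(A)/a = 5.4·sin(41.3°)/9.7 = 0.367424
B = arcsin(0.367424) = 21.56°  (b ≤ a, so B ≤ A and the acute solution is unique)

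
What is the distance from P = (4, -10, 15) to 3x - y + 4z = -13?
d = |3(4) + (-1)(-10) + 4(15) - (-13)| / √(3² + (-1)² + 4²) = 95/√26 = 18.63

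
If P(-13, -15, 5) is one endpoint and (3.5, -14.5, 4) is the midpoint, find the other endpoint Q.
Q = (2×3.5 - (-13), 2×(-14.5) - (-15), 2×4 - 5) = (20, -14, 3)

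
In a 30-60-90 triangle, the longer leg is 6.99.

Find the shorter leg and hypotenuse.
In a 30-60-90 triangle, sides are in ratio 1 : √3 : 2.
Long leg = short leg·√3  →  short leg = 6.99/√3 = 4.036
Hypotenuse = 2·(short leg) = 2·6.99/√3 = 8.071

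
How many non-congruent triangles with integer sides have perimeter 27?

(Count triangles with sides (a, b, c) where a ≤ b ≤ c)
With a ≤ b ≤ c and a + b + c = 27, the triangle inequality a + b > c gives c < 27/2, so c ≤ 13.
Iterate a from 1 to ⌊p/3⌋ = 9; for each a, b ranges from a to ⌊(p−a)/2⌋ with c = p − a − b, keeping only c ≥ b.
Triples: (1, 13, 13), (2, 12, 13), (3, 11, 13), …
Count = 19 triangles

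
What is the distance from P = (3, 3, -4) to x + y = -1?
d = |1(3) + 1(3) + 0(-4) - (-1)| / √(1² + 1² + 0²) = 7/√2 = 4.95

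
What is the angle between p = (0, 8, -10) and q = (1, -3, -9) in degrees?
p·q = 66, |p|² = 164, |q|² = 91
cos θ = 66/√14924 ≈ 0.5403
θ ≈ 57.3°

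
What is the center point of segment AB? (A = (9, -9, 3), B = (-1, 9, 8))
Midpoint = ((9-1)/2, (-9+9)/2, (3+8)/2) = (4, 0, 5.5)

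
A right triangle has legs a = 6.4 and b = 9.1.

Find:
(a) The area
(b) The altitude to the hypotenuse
(a) Area = ½ab = ½·6.4·9.1 = 29.12
(b) Hypotenuse c = √(6.4² + 9.1²) = √123.77 = 11.1252
    Area = ½·c·h_c  →  h_c = 2·Area/c = 2·29.12/11.1252 = 5.235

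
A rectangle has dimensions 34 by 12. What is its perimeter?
Perimeter = 2 * (length + width)
Perimeter = 2 * (34 + 12)
Perimeter = 2 * 46
Perimeter = 92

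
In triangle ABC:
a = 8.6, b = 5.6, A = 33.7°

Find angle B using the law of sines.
sin(B)/b = sin(A)/a
sin(B) = b·sin(A)/a = 5.6·sin(33.7°)/8.6 = 0.361294
B = arcsin(0.361294) = 21.18°  (b ≤ a, so B ≤ A and the acute solution is unique)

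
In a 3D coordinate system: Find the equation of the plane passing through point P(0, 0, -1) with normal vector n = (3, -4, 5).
d = n·P = (3)(0) + (-4)(0) + (5)(-1) = -5
Plane: 3x - 4y + 5z = -5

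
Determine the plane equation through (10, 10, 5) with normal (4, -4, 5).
d = n·P = (4)(10) + (-4)(10) + (5)(5) = 25
Plane: 4x - 4y + 5z = 25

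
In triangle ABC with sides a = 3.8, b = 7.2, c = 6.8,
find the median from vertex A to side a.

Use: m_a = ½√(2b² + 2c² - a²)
m_a = ½√(2·7.2² + 2·6.8² - 3.8²)
m_a = ½√(103.68 + 92.48 - 14.44) = ½√181.72 = 6.74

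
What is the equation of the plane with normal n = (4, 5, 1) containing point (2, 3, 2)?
d = n·P = (4)(2) + (5)(3) + (1)(2) = 25
Plane: 4x + 5y + z = 25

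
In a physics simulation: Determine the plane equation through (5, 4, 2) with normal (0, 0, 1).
d = n·P = (0)(5) + (0)(4) + (1)(2) = 2
Plane: z = 2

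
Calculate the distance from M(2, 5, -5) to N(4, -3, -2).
d = √[(2)² + (-8)² + (3)²] = √77 = 8.775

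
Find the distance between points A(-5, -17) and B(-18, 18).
Using the distance formula: d = sqrt((x₂-x₁)² + (y₂-y₁)²)
dx = (-18) - (-5) = -13
dy = 18 - (-17) = 35
d = sqrt((-13)² + 35²) = sqrt(169 + 1225) = sqrt(1394) = 37.34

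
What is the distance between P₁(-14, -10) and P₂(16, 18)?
Using the distance formula: d = sqrt((x₂-x₁)² + (y₂-y₁)²)
dx = 16 - (-14) = 30
dy = 18 - (-10) = 28
d = sqrt(30² + 28²) = sqrt(900 + 784) = sqrt(1684) = 41.04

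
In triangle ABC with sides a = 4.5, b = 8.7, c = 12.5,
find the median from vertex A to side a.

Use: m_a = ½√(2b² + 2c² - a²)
m_a = ½√(2·8.7² + 2·12.5² - 4.5²)
m_a = ½√(151.38 + 312.5 - 20.25) = ½√443.63 = 10.53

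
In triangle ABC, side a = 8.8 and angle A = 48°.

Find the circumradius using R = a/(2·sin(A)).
R = a/(2·sin(A)) = 8.8/(2·sin(48°))
R = 8.8/(2·0.743145) = 8.8/1.486290 = 5.921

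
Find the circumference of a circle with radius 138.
Circumference = 2 * pi * r
Circumference = 2 * pi * 138
Circumference = 867.08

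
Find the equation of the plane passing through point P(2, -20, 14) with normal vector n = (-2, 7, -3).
d = n·P = (-2)(2) + (7)(-20) + (-3)(14) = -186
Plane: -2x + 7y - 3z = -186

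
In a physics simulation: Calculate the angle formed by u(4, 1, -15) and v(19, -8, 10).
u·v = -82, |u|² = 242, |v|² = 525
cos θ = -82/√127050 ≈ -0.2301
θ ≈ 103.3°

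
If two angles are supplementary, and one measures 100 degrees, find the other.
Supplementary angles sum to 180 degrees.
Other angle = 180 - 100
Other angle = 80 degrees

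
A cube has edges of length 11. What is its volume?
Volume = s³
Volume = 11³
Volume = 1331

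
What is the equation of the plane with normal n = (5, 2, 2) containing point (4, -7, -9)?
d = n·P = (5)(4) + (2)(-7) + (2)(-9) = -12
Plane: 5x + 2y + 2z = -12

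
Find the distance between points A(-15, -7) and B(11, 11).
Using the distance formula: d = sqrt((x₂-x₁)² + (y₂-y₁)²)
dx = 11 - (-15) = 26
dy = 11 - (-7) = 18
d = sqrt(26² + 18²) = sqrt(676 + 324) = sqrt(1000) = 31.62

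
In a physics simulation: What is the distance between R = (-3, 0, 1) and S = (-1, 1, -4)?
d = √[(2)² + (1)² + (-5)²] = √30 = 5.477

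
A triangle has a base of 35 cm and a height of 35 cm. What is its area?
Area = (1/2) * base * height
Area = (1/2) * 35 * 35
Area = 612.50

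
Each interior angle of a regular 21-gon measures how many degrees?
Interior angle of a regular n-gon = (n-2)*180/n
Interior angle = (21-2)*180/21
Interior angle = 19*180/21
Interior angle = 3420/21
Interior angle = 162.86 degrees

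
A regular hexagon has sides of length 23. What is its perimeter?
Perimeter = number of sides * side length
Perimeter = 6 * 23
Perimeter = 138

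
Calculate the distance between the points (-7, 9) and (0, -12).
Using the distance formula: d = sqrt((x₂-x₁)² + (y₂-y₁)²)
dx = 0 - (-7) = 7
dy = (-12) - 9 = -21
d = sqrt(7² + (-21)²) = sqrt(49 + 441) = sqrt(490) = 22.14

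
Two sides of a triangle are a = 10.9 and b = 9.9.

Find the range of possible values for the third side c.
By the triangle inequality: |a - b| < c < a + b
|10.9 - 9.9| < c < 10.9 + 9.9
1 < c < 20.8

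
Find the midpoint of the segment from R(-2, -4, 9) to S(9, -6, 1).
Midpoint = ((-2+9)/2, (-4-6)/2, (9+1)/2) = (3.5, -5, 5)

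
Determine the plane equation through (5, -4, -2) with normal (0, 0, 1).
d = n·P = (0)(5) + (0)(-4) + (1)(-2) = -2
Plane: z = -2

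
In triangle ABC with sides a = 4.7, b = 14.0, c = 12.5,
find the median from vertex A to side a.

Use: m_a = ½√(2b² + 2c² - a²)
m_a = ½√(2·14.0² + 2·12.5² - 4.7²)
m_a = ½√(392 + 312.5 - 22.09) = ½√682.41 = 13.06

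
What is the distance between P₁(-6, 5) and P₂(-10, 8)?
Using the distance formula: d = sqrt((x₂-x₁)² + (y₂-y₁)²)
dx = (-10) - (-6) = -4
dy = 8 - 5 = 3
d = sqrt((-4)² + 3²) = sqrt(16 + 9) = sqrt(25) = 5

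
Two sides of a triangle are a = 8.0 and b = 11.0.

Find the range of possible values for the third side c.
By the triangle inequality: |a - b| < c < a + b
|8.0 - 11.0| < c < 8.0 + 11.0
3 < c < 19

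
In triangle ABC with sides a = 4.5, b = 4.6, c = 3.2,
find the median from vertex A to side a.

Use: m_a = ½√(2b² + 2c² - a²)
m_a = ½√(2·4.6² + 2·3.2² - 4.5²)
m_a = ½√(42.32 + 20.48 - 20.25) = ½√42.55 = 3.262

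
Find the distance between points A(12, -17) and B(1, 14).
Using the distance formula: d = sqrt((x₂-x₁)² + (y₂-y₁)²)
dx = 1 - 12 = -11
dy = 14 - (-17) = 31
d = sqrt((-11)² + 31²) = sqrt(121 + 961) = sqrt(1082) = 32.89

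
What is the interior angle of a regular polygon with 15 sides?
Interior angle of a regular n-gon = (n-2)*180/n
Interior angle = (15-2)*180/15
Interior angle = 13*180/15
Interior angle = 2340/15
Interior angle = 156 degrees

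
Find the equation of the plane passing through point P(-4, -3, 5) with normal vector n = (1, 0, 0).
d = n·P = (1)(-4) + (0)(-3) + (0)(5) = -4
Plane: x = -4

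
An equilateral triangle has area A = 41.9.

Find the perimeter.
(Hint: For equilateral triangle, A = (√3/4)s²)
A = (√3/4)s²  →  s² = 4A/√3 = 4·41.9/√3 = 96.7639
s = 9.83686
Perimeter = 3s = 29.51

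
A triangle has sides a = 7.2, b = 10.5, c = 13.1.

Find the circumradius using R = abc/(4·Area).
s = (a+b+c)/2 = 15.4
Area = √(s(s-a)(s-b)(s-c)) = √(15.4·8.2·4.9·2.3) = 37.725
R = abc/(4·Area) = (7.2·10.5·13.1)/(4·37.725) = 990.36/150.9 = 6.563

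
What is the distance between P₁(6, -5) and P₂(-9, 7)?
Using the distance formula: d = sqrt((x₂-x₁)² + (y₂-y₁)²)
dx = (-9) - 6 = -15
dy = 7 - (-5) = 12
d = sqrt((-15)² + 12²) = sqrt(225 + 144) = sqrt(369) = 19.21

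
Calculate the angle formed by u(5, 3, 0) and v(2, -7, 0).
u·v = -11, |u|² = 34, |v|² = 53
cos θ = -11/√1802 ≈ -0.2591
θ ≈ 105.0°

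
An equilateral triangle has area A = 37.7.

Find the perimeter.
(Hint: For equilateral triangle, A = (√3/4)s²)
A = (√3/4)s²  →  s² = 4A/√3 = 4·37.7/√3 = 87.0644
s = 9.33083
Perimeter = 3s = 27.99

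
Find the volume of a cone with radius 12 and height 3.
Volume = (1/3) * pi * r² * h
Volume = (1/3) * pi * 12² * 3
Volume = (1/3) * pi * 144 * 3
Volume = (1/3) * pi * 432
Volume = 452.39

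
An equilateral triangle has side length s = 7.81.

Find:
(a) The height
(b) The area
(a) Height h = s·√3/2 = 7.81·√3/2 = 6.764
(b) Area = (√3/4)·s² = (√3/4)·7.81² = (√3/4)·60.9961 = 26.41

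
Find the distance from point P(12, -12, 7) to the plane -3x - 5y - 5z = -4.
d = |(-3)(12) + (-5)(-12) + (-5)(7) - (-4)| / √((-3)² + (-5)² + (-5)²) = 7/√59 = 0.9113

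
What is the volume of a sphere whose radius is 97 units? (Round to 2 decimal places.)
Volume = (4/3) * pi * r³
Volume = (4/3) * pi * 97³
Volume = (4/3) * pi * 912673
Volume = 3822995.72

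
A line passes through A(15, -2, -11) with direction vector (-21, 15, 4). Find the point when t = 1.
P(1) = (15 + (-21)(1), -2 + 15(1), -11 + 4(1)) = (-6, 13, -7)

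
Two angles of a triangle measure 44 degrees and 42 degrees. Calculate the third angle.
Sum of angles in a triangle = 180 degrees
Third angle = 180 - 44 - 42
Third angle = 94 degrees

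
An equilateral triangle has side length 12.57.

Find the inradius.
For an equilateral triangle, r = s/(2√3) where s is the side.
r = 12.57/(2√3) = 12.57/3.464102 = 3.629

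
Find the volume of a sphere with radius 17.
Volume = (4/3) * pi * r³
Volume = (4/3) * pi * 17³
Volume = (4/3) * pi * 4913
Volume = 20579.53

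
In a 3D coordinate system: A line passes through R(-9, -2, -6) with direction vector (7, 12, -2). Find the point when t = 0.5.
P(0.5) = (-9 + 7(0.5), -2 + 12(0.5), -6 + (-2)(0.5)) = (-5.5, 4, -7)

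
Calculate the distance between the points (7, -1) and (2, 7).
Using the distance formula: d = sqrt((x₂-x₁)² + (y₂-y₁)²)
dx = 2 - 7 = -5
dy = 7 - (-1) = 8
d = sqrt((-5)² + 8²) = sqrt(25 + 64) = sqrt(89) = 9.43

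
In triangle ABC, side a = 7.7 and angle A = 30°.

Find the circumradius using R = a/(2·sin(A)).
R = a/(2·sin(A)) = 7.7/(2·sin(30°))
R = 7.7/(2·0.500000) = 7.7/1.000000 = 7.7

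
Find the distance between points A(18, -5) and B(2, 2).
Using the distance formula: d = sqrt((x₂-x₁)² + (y₂-y₁)²)
dx = 2 - 18 = -16
dy = 2 - (-5) = 7
d = sqrt((-16)² + 7²) = sqrt(256 + 49) = sqrt(305) = 17.46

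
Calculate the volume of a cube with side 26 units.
Volume = s³
Volume = 26³
Volume = 17576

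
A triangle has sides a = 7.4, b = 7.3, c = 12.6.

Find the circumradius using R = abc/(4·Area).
s = (a+b+c)/2 = 13.65
Area = √(s(s-a)(s-b)(s-c)) = √(13.65·6.25·6.35·1.05) = 23.85
R = abc/(4·Area) = (7.4·7.3·12.6)/(4·23.85) = 680.652/95.4 = 7.135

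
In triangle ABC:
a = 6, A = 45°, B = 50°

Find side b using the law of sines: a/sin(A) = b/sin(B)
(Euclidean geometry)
b = a·sin(B)/sin(A) = 6·sin(50°)/sin(45°)
b = 6·0.766044/0.707107 = 6.5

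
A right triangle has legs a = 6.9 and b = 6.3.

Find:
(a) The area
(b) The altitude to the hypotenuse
(a) Area = ½ab = ½·6.9·6.3 = 21.735
(b) Hypotenuse c = √(6.9² + 6.3²) = √87.3 = 9.34345
    Area = ½·c·h_c  →  h_c = 2·Area/c = 2·21.735/9.34345 = 4.652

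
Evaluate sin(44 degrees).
sin(44 degrees) = 0.6947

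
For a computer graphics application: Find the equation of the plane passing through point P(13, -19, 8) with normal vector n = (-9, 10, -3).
d = n·P = (-9)(13) + (10)(-19) + (-3)(8) = -331
Plane: -9x + 10y - 3z = -331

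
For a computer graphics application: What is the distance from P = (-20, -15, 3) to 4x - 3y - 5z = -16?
d = |4(-20) + (-3)(-15) + (-5)(3) - (-16)| / √(4² + (-3)² + (-5)²) = 34/√50 = 4.808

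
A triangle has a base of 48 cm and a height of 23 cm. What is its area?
Area = (1/2) * base * height
Area = (1/2) * 48 * 23
Area = 552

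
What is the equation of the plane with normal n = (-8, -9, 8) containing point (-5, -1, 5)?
d = n·P = (-8)(-5) + (-9)(-1) + (8)(5) = 89
Plane: -8x - 9y + 8z = 89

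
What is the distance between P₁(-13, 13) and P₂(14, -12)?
Using the distance formula: d = sqrt((x₂-x₁)² + (y₂-y₁)²)
dx = 14 - (-13) = 27
dy = (-12) - 13 = -25
d = sqrt(27² + (-25)²) = sqrt(729 + 625) = sqrt(1354) = 36.80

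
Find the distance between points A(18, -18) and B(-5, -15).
Using the distance formula: d = sqrt((x₂-x₁)² + (y₂-y₁)²)
dx = (-5) - 18 = -23
dy = (-15) - (-18) = 3
d = sqrt((-23)² + 3²) = sqrt(529 + 9) = sqrt(538) = 23.19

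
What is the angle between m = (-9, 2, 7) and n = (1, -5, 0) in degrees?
m·n = -19, |m|² = 134, |n|² = 26
cos θ = -19/√3484 ≈ -0.3219
θ ≈ 108.8°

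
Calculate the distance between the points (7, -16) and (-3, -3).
Using the distance formula: d = sqrt((x₂-x₁)² + (y₂-y₁)²)
dx = (-3) - 7 = -10
dy = (-3) - (-16) = 13
d = sqrt((-10)² + 13²) = sqrt(100 + 169) = sqrt(269) = 16.40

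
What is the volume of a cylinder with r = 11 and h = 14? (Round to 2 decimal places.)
Volume = pi * r² * h
Volume = pi * 11² * 14
Volume = pi * 121 * 14
Volume = pi * 1694
Volume = 5321.86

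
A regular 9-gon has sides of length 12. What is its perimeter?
Perimeter = number of sides * side length
Perimeter = 9 * 12
Perimeter = 108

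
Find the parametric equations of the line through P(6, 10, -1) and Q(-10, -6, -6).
Direction vector d = Q - P = (-16, -16, -5)
x = 6 - 16t, y = 10 - 16t, z = -1 - 5t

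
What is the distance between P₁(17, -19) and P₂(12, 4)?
Using the distance formula: d = sqrt((x₂-x₁)² + (y₂-y₁)²)
dx = 12 - 17 = -5
dy = 4 - (-19) = 23
d = sqrt((-5)² + 23²) = sqrt(25 + 529) = sqrt(554) = 23.54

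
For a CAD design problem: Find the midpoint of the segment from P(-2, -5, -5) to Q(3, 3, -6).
Midpoint = ((-2+3)/2, (-5+3)/2, (-5-6)/2) = (0.5, -1, -5.5)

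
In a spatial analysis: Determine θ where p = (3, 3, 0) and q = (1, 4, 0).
p·q = 15, |p|² = 18, |q|² = 17
cos θ = 15/√306 ≈ 0.8575
θ ≈ 30.96°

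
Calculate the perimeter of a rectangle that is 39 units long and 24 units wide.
Perimeter = 2 * (length + width)
Perimeter = 2 * (39 + 24)
Perimeter = 2 * 63
Perimeter = 126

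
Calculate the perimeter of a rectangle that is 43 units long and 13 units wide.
Perimeter = 2 * (length + width)
Perimeter = 2 * (43 + 13)
Perimeter = 2 * 56
Perimeter = 112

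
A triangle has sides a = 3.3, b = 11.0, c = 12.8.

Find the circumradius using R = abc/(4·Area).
s = (a+b+c)/2 = 13.55
Area = √(s(s-a)(s-b)(s-c)) = √(13.55·10.25·2.55·0.75) = 16.2979
R = abc/(4·Area) = (3.3·11.0·12.8)/(4·16.2979) = 464.64/65.1916 = 7.127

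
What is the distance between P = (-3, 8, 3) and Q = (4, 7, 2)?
d = √[(7)² + (-1)² + (-1)²] = √51 = 7.141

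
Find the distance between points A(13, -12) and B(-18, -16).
Using the distance formula: d = sqrt((x₂-x₁)² + (y₂-y₁)²)
dx = (-18) - 13 = -31
dy = (-16) - (-12) = -4
d = sqrt((-31)² + (-4)²) = sqrt(961 + 16) = sqrt(977) = 31.26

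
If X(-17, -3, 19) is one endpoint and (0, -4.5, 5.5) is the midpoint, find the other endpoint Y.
Y = (2×0 - (-17), 2×(-4.5) - (-3), 2×5.5 - 19) = (17, -6, -8)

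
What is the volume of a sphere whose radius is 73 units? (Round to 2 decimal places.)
Volume = (4/3) * pi * r³
Volume = (4/3) * pi * 73³
Volume = (4/3) * pi * 389017
Volume = 1629510.60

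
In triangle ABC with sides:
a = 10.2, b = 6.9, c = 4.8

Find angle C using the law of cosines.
cos(C) = (a² + b² - c²)/(2ab)
cos(C) = (10.2² + 6.9² - 4.8²)/(2·10.2·6.9) = 128.61/140.76 = 0.913683
C = arccos(0.913683) = 23.98°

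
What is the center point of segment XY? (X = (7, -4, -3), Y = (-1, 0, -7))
Midpoint = ((7-1)/2, (-4+0)/2, (-3-7)/2) = (3, -2, -5)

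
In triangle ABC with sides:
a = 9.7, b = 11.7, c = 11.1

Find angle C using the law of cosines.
cos(C) = (a² + b² - c²)/(2ab)
cos(C) = (9.7² + 11.7² - 11.1²)/(2·9.7·11.7) = 107.77/226.98 = 0.474800
C = arccos(0.474800) = 61.65°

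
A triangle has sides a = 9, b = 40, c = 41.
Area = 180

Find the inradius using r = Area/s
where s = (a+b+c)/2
s = (9+40+41)/2 = 45
r = Area/s = 180/45 = 4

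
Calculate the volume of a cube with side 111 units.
Volume = s³
Volume = 111³
Volume = 1367631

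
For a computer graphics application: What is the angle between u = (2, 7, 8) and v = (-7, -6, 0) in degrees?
u·v = -56, |u|² = 117, |v|² = 85
cos θ = -56/√9945 ≈ -0.5615
θ ≈ 124.2°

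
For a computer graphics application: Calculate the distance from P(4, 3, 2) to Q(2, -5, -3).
d = √[(-2)² + (-8)² + (-5)²] = √93 = 9.644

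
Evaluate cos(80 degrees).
cos(80 degrees) = 0.1736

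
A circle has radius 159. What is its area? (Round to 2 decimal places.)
Area = pi * r²
Area = pi * 159²
Area = pi * 25281
Area = 79422.60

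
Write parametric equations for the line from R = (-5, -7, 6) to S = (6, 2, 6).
Direction vector d = S - R = (11, 9, 0)
x = -5 + 11t, y = -7 + 9t, z = 6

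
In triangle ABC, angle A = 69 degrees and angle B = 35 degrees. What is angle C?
Sum of angles in a triangle = 180 degrees
Third angle = 180 - 69 - 35
Third angle = 76 degrees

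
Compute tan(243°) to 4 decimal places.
tan(243 degrees) = 1.9626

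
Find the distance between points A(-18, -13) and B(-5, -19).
Using the distance formula: d = sqrt((x₂-x₁)² + (y₂-y₁)²)
dx = (-5) - (-18) = 13
dy = (-19) - (-13) = -6
d = sqrt(13² + (-6)²) = sqrt(169 + 36) = sqrt(205) = 14.32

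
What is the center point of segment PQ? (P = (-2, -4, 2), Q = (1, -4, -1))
Midpoint = ((-2+1)/2, (-4-4)/2, (2-1)/2) = (-0.5, -4, 0.5)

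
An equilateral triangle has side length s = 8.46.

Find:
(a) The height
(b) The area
(a) Height h = s·√3/2 = 8.46·√3/2 = 7.327
(b) Area = (√3/4)·s² = (√3/4)·8.46² = (√3/4)·71.5716 = 30.99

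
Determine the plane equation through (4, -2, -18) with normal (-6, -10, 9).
d = n·P = (-6)(4) + (-10)(-2) + (9)(-18) = -166
Plane: -6x - 10y + 9z = -166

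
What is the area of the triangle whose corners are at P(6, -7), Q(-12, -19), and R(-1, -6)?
Using the coordinate formula: Area = (1/2)|x₁(y₂-y₃) + x₂(y₃-y₁) + x₃(y₁-y₂)|
Area = (1/2)|6((-19)-(-6)) + (-12)((-6)-(-7)) + (-1)((-7)-(-19))|
Area = (1/2)|6*(-13) + (-12)*1 + (-1)*12|
Area = (1/2)|(-78) + (-12) + (-12)|
Area = (1/2)*102 = 51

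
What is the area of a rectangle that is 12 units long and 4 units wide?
Area = length * width
Area = 12 * 4
Area = 48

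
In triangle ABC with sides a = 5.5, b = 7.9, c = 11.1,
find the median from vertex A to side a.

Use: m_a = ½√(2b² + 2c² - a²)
m_a = ½√(2·7.9² + 2·11.1² - 5.5²)
m_a = ½√(124.82 + 246.42 - 30.25) = ½√340.99 = 9.233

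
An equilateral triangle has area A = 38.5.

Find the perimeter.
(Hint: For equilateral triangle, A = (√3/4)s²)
A = (√3/4)s²  →  s² = 4A/√3 = 4·38.5/√3 = 88.9119
s = 9.42931
Perimeter = 3s = 28.29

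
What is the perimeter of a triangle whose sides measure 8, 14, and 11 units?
Perimeter = sum of all sides
Perimeter = 8 + 14 + 11
Perimeter = 33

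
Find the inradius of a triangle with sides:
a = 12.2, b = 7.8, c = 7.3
s = (a+b+c)/2 = (12.2+7.8+7.3)/2 = 13.65
Area = √(s(s-a)(s-b)(s-c)) = √(13.65·1.45·5.85·6.35) = 27.1153
r = Area/s = 27.1153/13.65 = 1.986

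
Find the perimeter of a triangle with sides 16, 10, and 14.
Perimeter = sum of all sides
Perimeter = 16 + 10 + 14
Perimeter = 40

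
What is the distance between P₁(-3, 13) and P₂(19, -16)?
Using the distance formula: d = sqrt((x₂-x₁)² + (y₂-y₁)²)
dx = 19 - (-3) = 22
dy = (-16) - 13 = -29
d = sqrt(22² + (-29)²) = sqrt(484 + 841) = sqrt(1325) = 36.40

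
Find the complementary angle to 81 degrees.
Complementary angles sum to 90 degrees.
Other angle = 90 - 81
Other angle = 9 degrees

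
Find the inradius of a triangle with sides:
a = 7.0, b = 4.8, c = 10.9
s = (a+b+c)/2 = (7.0+4.8+10.9)/2 = 11.35
Area = √(s(s-a)(s-b)(s-c)) = √(11.35·4.35·6.55·0.45) = 12.0634
r = Area/s = 12.0634/11.35 = 1.063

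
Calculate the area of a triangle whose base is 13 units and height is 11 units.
Area = (1/2) * base * height
Area = (1/2) * 13 * 11
Area = 71.50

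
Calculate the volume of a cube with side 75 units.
Volume = s³
Volume = 75³
Volume = 421875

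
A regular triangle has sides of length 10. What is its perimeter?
Perimeter = number of sides * side length
Perimeter = 3 * 10
Perimeter = 30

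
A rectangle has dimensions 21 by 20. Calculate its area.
Area = length * width
Area = 21 * 20
Area = 420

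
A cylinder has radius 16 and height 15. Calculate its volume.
Volume = pi * r² * h
Volume = pi * 16² * 15
Volume = pi * 256 * 15
Volume = pi * 3840
Volume = 12063.72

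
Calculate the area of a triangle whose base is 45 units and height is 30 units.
Area = (1/2) * base * height
Area = (1/2) * 45 * 30
Area = 675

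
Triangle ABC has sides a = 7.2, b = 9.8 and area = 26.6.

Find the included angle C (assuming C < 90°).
Area = ½ab·sin(C)  →  sin(C) = 2·Area/(ab)
sin(C) = 2·26.6/(7.2·9.8) = 0.753968
C = arcsin(0.753968) = 48.94°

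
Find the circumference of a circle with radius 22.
Circumference = 2 * pi * r
Circumference = 2 * pi * 22
Circumference = 138.23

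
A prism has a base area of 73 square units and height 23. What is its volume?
Volume = base area * height
Volume = 73 * 23
Volume = 1679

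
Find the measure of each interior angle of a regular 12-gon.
Interior angle of a regular n-gon = (n-2)*180/n
Interior angle = (12-2)*180/12
Interior angle = 10*180/12
Interior angle = 1800/12
Interior angle = 150 degrees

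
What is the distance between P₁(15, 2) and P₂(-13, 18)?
Using the distance formula: d = sqrt((x₂-x₁)² + (y₂-y₁)²)
dx = (-13) - 15 = -28
dy = 18 - 2 = 16
d = sqrt((-28)² + 16²) = sqrt(784 + 256) = sqrt(1040) = 32.25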